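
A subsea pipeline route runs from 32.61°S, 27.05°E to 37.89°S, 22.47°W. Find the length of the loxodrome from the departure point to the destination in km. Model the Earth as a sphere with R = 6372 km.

4532 km

Rhumb course C = atan2(Δλ, Δψ) with Δψ = ln[tan(π/4+φ₂/2)/tan(π/4+φ₁/2)] = -0.1129, Δλ = -0.8643 → C = 262.56°
d = R·|Δφ| / |cos C| = 6372·0.09215 / 0.12955 = 4532 km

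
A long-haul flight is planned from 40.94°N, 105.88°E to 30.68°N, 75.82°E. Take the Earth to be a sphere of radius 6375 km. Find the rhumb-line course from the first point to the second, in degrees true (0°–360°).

247.1°

Δψ = ln[tan(π/4+φ₂/2)/tan(π/4+φ₁/2)] = -0.2214
Δλ = -0.5246 rad (taken the short way round)
course = atan2(Δλ, Δψ) = 247.12°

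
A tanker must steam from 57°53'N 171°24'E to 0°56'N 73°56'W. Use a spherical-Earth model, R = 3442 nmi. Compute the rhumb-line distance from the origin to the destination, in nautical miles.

6538 nmi

Rhumb course C = atan2(Δλ, Δψ) with Δψ = ln[tan(π/4+φ₂/2)/tan(π/4+φ₁/2)] = -1.2290, Δλ = +2.0013 → C = 121.55°
d = R·|Δφ| / |cos C| = 3442·0.99397 / 0.52331 = 6538 nmi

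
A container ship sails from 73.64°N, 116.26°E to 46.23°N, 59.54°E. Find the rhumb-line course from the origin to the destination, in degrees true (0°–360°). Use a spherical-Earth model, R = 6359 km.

223.9°

Meridional parts: M(φ₁)=+1.9397, M(φ₂)=+0.9121 → ΔM = -1.0276;  Δλ = -0.9900 rad
tan C = Δλ / ΔM = +0.9633 → C = 223.93°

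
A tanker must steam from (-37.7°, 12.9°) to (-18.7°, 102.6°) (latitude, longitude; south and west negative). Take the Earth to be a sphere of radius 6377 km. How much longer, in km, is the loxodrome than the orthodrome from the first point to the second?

254 km

Great circle: cos σ = sin φ₁ sin φ₂ + cos φ₁ cos φ₂ cos Δλ,  σ = 1.3695 rad → d_gc = 8733.0 km
Rhumb line: Δψ = +0.3790, q = Δφ/Δψ = 0.8749, d_rh = R√(Δφ²+q²Δλ²) = 8987.0 km
Excess = 8987.0 − 8733.0 = 254.0 ≈ 254 km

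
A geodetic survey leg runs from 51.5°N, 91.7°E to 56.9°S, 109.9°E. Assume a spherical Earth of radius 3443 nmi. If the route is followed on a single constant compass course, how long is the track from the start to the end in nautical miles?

6578 nmi

Δψ = ln[tan(π/4+φ₂/2)/tan(π/4+φ₁/2)] = -2.2655;  Δφ = -1.8919 rad,  Δλ = +0.3176 rad
q = Δφ/Δψ = 0.8351
d = R·√(Δφ² + q²Δλ²) = 3443·1.91044 = 6578 nmi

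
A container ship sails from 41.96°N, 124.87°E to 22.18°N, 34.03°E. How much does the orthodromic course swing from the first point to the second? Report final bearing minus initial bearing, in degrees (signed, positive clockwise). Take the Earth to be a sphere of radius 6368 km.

At departure: θ₁ = atan2(sin Δλ cos φ₂, cos φ₁ sin φ₂ − sin φ₁ cos φ₂ cos Δλ) = 287.38°
At arrival: θ₂ = atan2(sin Δλ cos φ₁, −cos φ₂ sin φ₁ + sin φ₂ cos φ₁ cos Δλ) = 230.03°
Δθ = θ₂ − θ₁ = -57.4°

-57.4°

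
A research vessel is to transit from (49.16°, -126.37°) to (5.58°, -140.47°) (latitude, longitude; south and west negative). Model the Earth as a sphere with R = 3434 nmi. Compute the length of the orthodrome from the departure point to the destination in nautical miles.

2708 nmi

Haversine: a = sin²(Δφ/2)+cos φ₁ cos φ₂ sin²(Δλ/2) = 0.14760;  σ = 2·atan2(√a,√(1−a))
σ = 45.186° → d = Rσ = 3434·0.78865 = 2708 nmi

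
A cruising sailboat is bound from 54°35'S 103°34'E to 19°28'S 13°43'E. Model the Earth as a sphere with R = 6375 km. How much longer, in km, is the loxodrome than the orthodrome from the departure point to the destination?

389 km

Great circle: cos σ = sin φ₁ sin φ₂ + cos φ₁ cos φ₂ cos Δλ,  σ = 1.2943 rad → d_gc = 8250.9 km
Rhumb line: Δψ = +0.7951, q = Δφ/Δψ = 0.7708, d_rh = R√(Δφ²+q²Δλ²) = 8639.9 km
Excess = 8639.9 − 8250.9 = 389.0 ≈ 389 km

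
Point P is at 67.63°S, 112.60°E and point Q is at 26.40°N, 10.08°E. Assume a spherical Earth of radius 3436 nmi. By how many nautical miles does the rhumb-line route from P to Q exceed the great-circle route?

Great circle: cos σ = sin φ₁ sin φ₂ + cos φ₁ cos φ₂ cos Δλ,  σ = 2.0772 rad → d_gc = 7137.4 nmi
Rhumb line: Δψ = +2.0988, q = Δφ/Δψ = 0.7819, d_rh = R√(Δφ²+q²Δλ²) = 7410.0 nmi
Excess = 7410.0 − 7137.4 = 272.6 ≈ 273 nmi

273 nmi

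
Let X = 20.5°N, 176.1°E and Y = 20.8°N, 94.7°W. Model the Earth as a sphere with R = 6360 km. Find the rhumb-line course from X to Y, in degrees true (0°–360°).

Δψ = ln[tan(π/4+φ₂/2)/tan(π/4+φ₁/2)] = +0.0056
Δλ = +1.5568 rad (taken the short way round)
course = atan2(Δλ, Δψ) = 89.79°

89.8°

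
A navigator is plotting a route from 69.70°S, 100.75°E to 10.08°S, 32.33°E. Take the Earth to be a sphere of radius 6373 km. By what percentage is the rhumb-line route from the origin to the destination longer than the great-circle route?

3.0%

Great circle: σ = 1.2768 rad → d_gc = Rσ = 8137.0 km
Rhumb: Δφ = +1.0406, Δλ = -1.1942, Δψ = +1.5434, q = Δφ/Δψ = 0.6742 → d_rh = R√(Δφ²+q²Δλ²) = 8384.8 km
Excess = (8384.8 − 8137.0) / 8137.0 = 247.8 / 8137.0 = 3.045% ≈ 3.0%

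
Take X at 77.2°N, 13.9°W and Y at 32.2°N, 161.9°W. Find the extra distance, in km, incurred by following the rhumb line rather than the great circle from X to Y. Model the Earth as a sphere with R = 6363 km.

Great circle: cos σ = sin φ₁ sin φ₂ + cos φ₁ cos φ₂ cos Δλ,  σ = 1.2018 rad → d_gc = 7647.3 km
Rhumb line: Δψ = -1.5936, q = Δφ/Δψ = 0.4928, d_rh = R√(Δφ²+q²Δλ²) = 9518.0 km
Excess = 9518.0 − 7647.3 = 1870.7 ≈ 1871 km

1871 km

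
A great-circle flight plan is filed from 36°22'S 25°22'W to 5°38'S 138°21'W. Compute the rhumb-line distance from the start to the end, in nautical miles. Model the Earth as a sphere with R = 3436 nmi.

Rhumb course C = atan2(Δλ, Δψ) with Δψ = ln[tan(π/4+φ₂/2)/tan(π/4+φ₁/2)] = +0.5837, Δλ = -1.9719 → C = 286.49°
d = R·|Δφ| / |cos C| = 3436·0.53640 / 0.28384 = 6493 nmi

6493 nmi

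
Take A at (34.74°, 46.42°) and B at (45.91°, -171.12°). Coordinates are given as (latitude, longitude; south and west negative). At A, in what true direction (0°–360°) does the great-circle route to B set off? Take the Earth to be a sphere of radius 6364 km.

N = sin Δλ·cos φ₂ = +0.4240;  D = cos φ₁ sin φ₂ − sin φ₁ cos φ₂ cos Δλ = +0.9046
initial course = atan2(N, D) = 25.11°

25.1°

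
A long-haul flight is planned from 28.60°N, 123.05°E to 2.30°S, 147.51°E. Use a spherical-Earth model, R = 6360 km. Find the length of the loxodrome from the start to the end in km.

Rhumb course C = atan2(Δλ, Δψ) with Δψ = ln[tan(π/4+φ₂/2)/tan(π/4+φ₁/2)] = -0.5614, Δλ = +0.4269 → C = 142.75°
d = R·|Δφ| / |cos C| = 6360·0.53931 / 0.79602 = 4309 km

4309 km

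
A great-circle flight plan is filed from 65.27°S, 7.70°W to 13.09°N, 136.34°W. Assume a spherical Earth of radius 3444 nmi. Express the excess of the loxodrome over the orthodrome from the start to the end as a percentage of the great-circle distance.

8.6%

Great circle: σ = 2.0490 rad → d_gc = Rσ = 7056.6 nmi
Rhumb: Δφ = +1.3676, Δλ = -2.2452, Δψ = +1.7481, q = Δφ/Δψ = 0.7823 → d_rh = R√(Δφ²+q²Δλ²) = 7666.9 nmi
Excess = (7666.9 − 7056.6) / 7056.6 = 610.3 / 7056.6 = 8.649% ≈ 8.6%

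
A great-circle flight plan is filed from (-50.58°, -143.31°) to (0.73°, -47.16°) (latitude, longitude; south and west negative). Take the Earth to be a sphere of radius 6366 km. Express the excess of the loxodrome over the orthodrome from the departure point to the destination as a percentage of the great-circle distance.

3.2%

Great circle: σ = 1.6487 rad → d_gc = Rσ = 10495.9 km
Rhumb: Δφ = +0.8955, Δλ = +1.6781, Δψ = +1.0393, q = Δφ/Δψ = 0.8617 → d_rh = R√(Δφ²+q²Δλ²) = 10827.8 km
Excess = (10827.8 − 10495.9) / 10495.9 = 331.9 / 10495.9 = 3.16% ≈ 3.2%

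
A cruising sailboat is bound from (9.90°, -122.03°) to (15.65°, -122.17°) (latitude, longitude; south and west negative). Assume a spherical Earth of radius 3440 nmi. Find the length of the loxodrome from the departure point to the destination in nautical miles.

345 nmi

Δψ = ln[tan(π/4+φ₂/2)/tan(π/4+φ₁/2)] = +0.1030;  Δφ = +0.1004 rad,  Δλ = -0.0024 rad
q = Δφ/Δψ = 0.9748
d = R·√(Δφ² + q²Δλ²) = 3440·0.10038 = 345 nmi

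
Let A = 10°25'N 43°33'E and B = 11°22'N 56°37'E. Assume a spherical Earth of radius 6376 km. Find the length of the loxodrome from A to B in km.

Rhumb course C = atan2(Δλ, Δψ) with Δψ = ln[tan(π/4+φ₂/2)/tan(π/4+φ₁/2)] = +0.0169, Δλ = +0.2281 → C = 85.77°
d = R·|Δφ| / |cos C| = 6376·0.01658 / 0.07384 = 1432 km

1432 km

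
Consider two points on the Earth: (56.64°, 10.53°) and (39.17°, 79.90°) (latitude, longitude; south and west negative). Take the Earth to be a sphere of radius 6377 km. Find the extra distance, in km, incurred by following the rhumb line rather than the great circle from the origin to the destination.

195 km

Great circle: cos σ = sin φ₁ sin φ₂ + cos φ₁ cos φ₂ cos Δλ,  σ = 0.8261 rad → d_gc = 5267.950 km
Rhumb line: Δψ = -0.4611, q = Δφ/Δψ = 0.6613, d_rh = R√(Δφ²+q²Δλ²) = 5463.447 km
Excess = 5463.447 − 5267.950 = 195.497 ≈ 195 km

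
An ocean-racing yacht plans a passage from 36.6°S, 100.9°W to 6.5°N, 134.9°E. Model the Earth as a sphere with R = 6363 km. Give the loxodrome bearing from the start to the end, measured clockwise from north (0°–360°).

Δψ = ln[tan(π/4+φ₂/2)/tan(π/4+φ₁/2)] = +0.8010
Δλ = -2.1677 rad (taken the short way round)
course = atan2(Δλ, Δψ) = 290.28°

290.3°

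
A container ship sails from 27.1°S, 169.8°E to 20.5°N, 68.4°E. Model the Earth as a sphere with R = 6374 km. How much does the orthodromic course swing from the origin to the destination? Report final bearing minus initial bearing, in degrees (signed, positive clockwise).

Initial bearing θ₁ = atan2(sin Δλ cos φ₂, cos φ₁ sin φ₂ − sin φ₁ cos φ₂ cos Δλ) = 283.91°
Final bearing θ₂ = (initial bearing from the destination back to the start) + 180° = 292.70°
Δθ = θ₂ − θ₁ = +8.8°

+8.8°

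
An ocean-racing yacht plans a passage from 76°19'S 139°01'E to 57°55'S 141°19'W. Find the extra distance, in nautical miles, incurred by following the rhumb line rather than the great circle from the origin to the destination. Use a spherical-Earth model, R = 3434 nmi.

Great circle: cos σ = sin φ₁ sin φ₂ + cos φ₁ cos φ₂ cos Δλ,  σ = 0.5628 rad → d_gc = 1932.6 nmi
Rhumb line: Δψ = +0.8740, q = Δφ/Δψ = 0.3674, d_rh = R√(Δφ²+q²Δλ²) = 2072.2 nmi
Excess = 2072.2 − 1932.6 = 139.6 ≈ 140 nmi

140 nmi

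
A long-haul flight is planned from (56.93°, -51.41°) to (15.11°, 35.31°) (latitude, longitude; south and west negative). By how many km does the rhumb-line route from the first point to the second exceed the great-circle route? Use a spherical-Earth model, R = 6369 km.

356 km

Great circle: cos σ = sin φ₁ sin φ₂ + cos φ₁ cos φ₂ cos Δλ,  σ = 1.3196 rad → d_gc = 8404.4 km
Rhumb line: Δψ = -0.9476, q = Δφ/Δψ = 0.7703, d_rh = R√(Δφ²+q²Δλ²) = 8760.3 km
Excess = 8760.3 − 8404.4 = 355.9 ≈ 356 km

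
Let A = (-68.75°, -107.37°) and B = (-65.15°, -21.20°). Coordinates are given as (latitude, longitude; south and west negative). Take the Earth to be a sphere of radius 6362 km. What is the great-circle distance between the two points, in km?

cos σ = sin φ₁ sin φ₂ + cos φ₁ cos φ₂ cos Δλ
      = sin(-68.75°)sin(-65.15°) + cos(-68.75°)cos(-65.15°)cos(86.17°) = 0.8559
σ = 31.142° → d = Rσ = 6362·0.54353 = 3458 km

3458 km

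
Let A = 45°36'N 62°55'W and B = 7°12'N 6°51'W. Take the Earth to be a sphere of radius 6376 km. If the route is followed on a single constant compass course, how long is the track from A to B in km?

6909 km

Rhumb course C = atan2(Δλ, Δψ) with Δψ = ln[tan(π/4+φ₂/2)/tan(π/4+φ₁/2)] = -0.7703, Δλ = +0.9785 → C = 128.21°
d = R·|Δφ| / |cos C| = 6376·0.67021 / 0.61852 = 6909 km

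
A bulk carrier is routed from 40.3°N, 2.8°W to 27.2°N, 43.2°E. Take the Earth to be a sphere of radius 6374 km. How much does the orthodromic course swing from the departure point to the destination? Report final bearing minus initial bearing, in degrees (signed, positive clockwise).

+26.7°

At departure: θ₁ = atan2(sin Δλ cos φ₂, cos φ₁ sin φ₂ − sin φ₁ cos φ₂ cos Δλ) = 94.56°
At arrival: θ₂ = atan2(sin Δλ cos φ₁, −cos φ₂ sin φ₁ + sin φ₂ cos φ₁ cos Δλ) = 121.26°
Δθ = θ₂ − θ₁ = +26.7°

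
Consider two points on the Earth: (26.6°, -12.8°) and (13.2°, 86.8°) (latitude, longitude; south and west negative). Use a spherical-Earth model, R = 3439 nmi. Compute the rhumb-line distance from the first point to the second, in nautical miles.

Δψ = ln[tan(π/4+φ₂/2)/tan(π/4+φ₁/2)] = -0.2494;  Δφ = -0.2339 rad,  Δλ = +1.7383 rad
q = Δφ/Δψ = 0.9376
d = R·√(Δφ² + q²Δλ²) = 3439·1.64653 = 5662 nmi

5662 nmi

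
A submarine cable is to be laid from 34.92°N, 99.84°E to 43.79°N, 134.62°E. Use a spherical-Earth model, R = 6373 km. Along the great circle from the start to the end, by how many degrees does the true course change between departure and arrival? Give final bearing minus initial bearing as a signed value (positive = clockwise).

+22.5°

At departure: θ₁ = atan2(sin Δλ cos φ₂, cos φ₁ sin φ₂ − sin φ₁ cos φ₂ cos Δλ) = 61.03°
At arrival: θ₂ = atan2(sin Δλ cos φ₁, −cos φ₂ sin φ₁ + sin φ₂ cos φ₁ cos Δλ) = 83.56°
Δθ = θ₂ − θ₁ = +22.5°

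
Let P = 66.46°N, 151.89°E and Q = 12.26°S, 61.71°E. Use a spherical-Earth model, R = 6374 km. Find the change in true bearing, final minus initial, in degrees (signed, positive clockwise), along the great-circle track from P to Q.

At departure: θ₁ = atan2(sin Δλ cos φ₂, cos φ₁ sin φ₂ − sin φ₁ cos φ₂ cos Δλ) = 265.20°
At arrival: θ₂ = atan2(sin Δλ cos φ₁, −cos φ₂ sin φ₁ + sin φ₂ cos φ₁ cos Δλ) = 204.03°
Δθ = θ₂ − θ₁ = -61.2°

-61.2°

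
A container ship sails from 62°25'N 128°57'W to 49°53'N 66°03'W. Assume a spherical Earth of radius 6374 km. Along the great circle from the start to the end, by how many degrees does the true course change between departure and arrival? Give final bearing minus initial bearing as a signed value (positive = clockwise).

At departure: θ₁ = atan2(sin Δλ cos φ₂, cos φ₁ sin φ₂ − sin φ₁ cos φ₂ cos Δλ) = 80.70°
At arrival: θ₂ = atan2(sin Δλ cos φ₁, −cos φ₂ sin φ₁ + sin φ₂ cos φ₁ cos Δλ) = 134.83°
Δθ = θ₂ − θ₁ = +54.1°

+54.1°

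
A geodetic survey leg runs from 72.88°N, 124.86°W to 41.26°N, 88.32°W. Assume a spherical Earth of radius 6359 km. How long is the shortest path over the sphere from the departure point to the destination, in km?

4006 km

cos σ = sin φ₁ sin φ₂ + cos φ₁ cos φ₂ cos Δλ
      = sin(72.88°)sin(41.26°) + cos(72.88°)cos(41.26°)cos(36.54°) = 0.8080
σ = 36.094° → d = Rσ = 6359·0.62997 = 4006 km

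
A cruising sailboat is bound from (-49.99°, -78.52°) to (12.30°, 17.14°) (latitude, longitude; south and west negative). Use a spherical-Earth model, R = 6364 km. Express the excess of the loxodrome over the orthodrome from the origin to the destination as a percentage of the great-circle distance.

Great circle: σ = 1.7979 rad → d_gc = Rσ = 11441.6 km
Rhumb: Δφ = +1.0872, Δλ = +1.6696, Δψ = +1.2268, q = Δφ/Δψ = 0.8862 → d_rh = R√(Δφ²+q²Δλ²) = 11684.8 km
Excess = (11684.8 − 11441.6) / 11441.6 = 243.2 / 11441.6 = 2.13% ≈ 2.1%

2.1%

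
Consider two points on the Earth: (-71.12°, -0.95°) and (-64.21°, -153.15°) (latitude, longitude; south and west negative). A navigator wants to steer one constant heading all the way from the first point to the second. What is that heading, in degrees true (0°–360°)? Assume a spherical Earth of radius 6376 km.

Δψ = ln[tan(π/4+φ₂/2)/tan(π/4+φ₁/2)] = +0.3199
Δλ = -2.6564 rad (taken the short way round)
course = atan2(Δλ, Δψ) = 276.87°

276.9°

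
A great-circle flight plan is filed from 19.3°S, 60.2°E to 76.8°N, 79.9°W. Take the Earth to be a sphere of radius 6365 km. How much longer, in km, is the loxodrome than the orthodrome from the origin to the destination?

1696 km

Great circle: cos σ = sin φ₁ sin φ₂ + cos φ₁ cos φ₂ cos Δλ,  σ = 2.0796 rad → d_gc = 13236.6 km
Rhumb line: Δψ = +2.5001, q = Δφ/Δψ = 0.6709, d_rh = R√(Δφ²+q²Δλ²) = 14932.9 km
Excess = 14932.9 − 13236.6 = 1696.3 ≈ 1696 km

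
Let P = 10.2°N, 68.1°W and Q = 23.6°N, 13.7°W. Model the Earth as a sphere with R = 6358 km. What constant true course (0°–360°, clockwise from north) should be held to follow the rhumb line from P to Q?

75.5°

Meridional parts: M(φ₁)=+0.1790, M(φ₂)=+0.4241 → ΔM = +0.2451;  Δλ = +0.9495 rad
tan C = Δλ / ΔM = +3.8739 → C = 75.53°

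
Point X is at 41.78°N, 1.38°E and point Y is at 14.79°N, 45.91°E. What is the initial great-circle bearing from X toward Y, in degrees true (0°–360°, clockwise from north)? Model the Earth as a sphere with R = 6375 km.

111.6°

N = sin Δλ·cos φ₂ = +0.6780;  D = cos φ₁ sin φ₂ − sin φ₁ cos φ₂ cos Δλ = -0.2689
initial course = atan2(N, D) = 111.63°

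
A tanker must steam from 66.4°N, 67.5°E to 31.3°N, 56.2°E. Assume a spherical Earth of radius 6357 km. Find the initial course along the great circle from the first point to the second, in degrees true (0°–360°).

196.7°

θ = atan2( sin Δλ·cos φ₂ ,  cos φ₁ sin φ₂ − sin φ₁ cos φ₂ cos Δλ )
  = atan2(-0.1674, -0.5598) = 196.65°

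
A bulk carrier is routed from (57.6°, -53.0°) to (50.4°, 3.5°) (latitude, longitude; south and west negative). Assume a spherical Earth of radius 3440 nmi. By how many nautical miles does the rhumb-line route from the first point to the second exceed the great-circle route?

55 nmi

Great circle: cos σ = sin φ₁ sin φ₂ + cos φ₁ cos φ₂ cos Δλ,  σ = 0.5752 rad → d_gc = 1978.7 nmi
Rhumb line: Δψ = -0.2145, q = Δφ/Δψ = 0.5859, d_rh = R√(Δφ²+q²Δλ²) = 2034.1 nmi
Excess = 2034.1 − 1978.7 = 55.4 ≈ 55 nmi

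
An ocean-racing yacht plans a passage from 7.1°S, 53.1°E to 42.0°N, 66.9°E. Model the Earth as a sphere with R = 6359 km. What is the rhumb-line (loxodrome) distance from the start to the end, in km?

Δψ = ln[tan(π/4+φ₂/2)/tan(π/4+φ₁/2)] = +0.9334;  Δφ = +0.8570 rad,  Δλ = +0.2409 rad
q = Δφ/Δψ = 0.9181
d = R·√(Δφ² + q²Δλ²) = 6359·0.88503 = 5628 km

5628 km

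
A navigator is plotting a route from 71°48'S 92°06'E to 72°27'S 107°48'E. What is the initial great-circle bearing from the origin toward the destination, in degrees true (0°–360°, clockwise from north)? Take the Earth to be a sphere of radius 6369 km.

N = sin Δλ·cos φ₂ = +0.0816;  D = cos φ₁ sin φ₂ − sin φ₁ cos φ₂ cos Δλ = -0.0220
initial course = atan2(N, D) = 105.11°

105.1°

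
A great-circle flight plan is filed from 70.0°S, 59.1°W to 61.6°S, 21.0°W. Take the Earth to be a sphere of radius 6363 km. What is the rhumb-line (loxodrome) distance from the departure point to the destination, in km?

Δψ = ln[tan(π/4+φ₂/2)/tan(π/4+φ₁/2)] = +0.3612;  Δφ = +0.1466 rad,  Δλ = +0.6650 rad
q = Δφ/Δψ = 0.4059
d = R·√(Δφ² + q²Δλ²) = 6363·0.30715 = 1954 km

1954 km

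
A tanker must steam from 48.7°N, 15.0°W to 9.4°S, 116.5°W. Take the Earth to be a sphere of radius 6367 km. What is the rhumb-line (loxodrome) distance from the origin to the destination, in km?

11926 km

Rhumb course C = atan2(Δλ, Δψ) with Δψ = ln[tan(π/4+φ₂/2)/tan(π/4+φ₁/2)] = -1.1407, Δλ = -1.7715 → C = 237.22°
d = R·|Δφ| / |cos C| = 6367·1.01404 / 0.54137 = 11926 km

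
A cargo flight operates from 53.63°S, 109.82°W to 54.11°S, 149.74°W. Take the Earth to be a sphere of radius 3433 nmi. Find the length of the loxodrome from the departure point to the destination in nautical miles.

Δψ = ln[tan(π/4+φ₂/2)/tan(π/4+φ₁/2)] = -0.0142;  Δφ = -0.0084 rad,  Δλ = -0.6967 rad
q = Δφ/Δψ = 0.5896
d = R·√(Δφ² + q²Δλ²) = 3433·0.41089 = 1411 nmi

1411 nmi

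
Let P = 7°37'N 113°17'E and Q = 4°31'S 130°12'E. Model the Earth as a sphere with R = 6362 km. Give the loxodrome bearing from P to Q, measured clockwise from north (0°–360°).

125.7°

Δψ = ln[tan(π/4+φ₂/2)/tan(π/4+φ₁/2)] = -0.2122
Δλ = +0.2953 rad (taken the short way round)
course = atan2(Δλ, Δψ) = 125.71°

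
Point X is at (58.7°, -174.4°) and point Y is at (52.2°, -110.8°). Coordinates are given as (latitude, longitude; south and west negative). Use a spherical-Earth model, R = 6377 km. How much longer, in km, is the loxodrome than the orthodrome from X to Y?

Great circle: cos σ = sin φ₁ sin φ₂ + cos φ₁ cos φ₂ cos Δλ,  σ = 0.6151 rad → d_gc = 3922.3 km
Rhumb line: Δψ = -0.2006, q = Δφ/Δψ = 0.5655, d_rh = R√(Δφ²+q²Δλ²) = 4068.1 km
Excess = 4068.1 − 3922.3 = 145.8 ≈ 146 km

146 km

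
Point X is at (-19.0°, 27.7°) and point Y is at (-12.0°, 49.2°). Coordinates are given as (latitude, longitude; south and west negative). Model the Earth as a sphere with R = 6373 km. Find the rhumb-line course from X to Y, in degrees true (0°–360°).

71.3°

Δψ = ln[tan(π/4+φ₂/2)/tan(π/4+φ₁/2)] = +0.1269
Δλ = +0.3752 rad (taken the short way round)
course = atan2(Δλ, Δψ) = 71.32°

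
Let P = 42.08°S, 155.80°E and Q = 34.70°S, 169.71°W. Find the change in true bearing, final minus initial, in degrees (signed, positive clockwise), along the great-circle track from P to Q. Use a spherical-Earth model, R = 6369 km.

-21.9°

At departure: θ₁ = atan2(sin Δλ cos φ₂, cos φ₁ sin φ₂ − sin φ₁ cos φ₂ cos Δλ) = 86.12°
At arrival: θ₂ = atan2(sin Δλ cos φ₁, −cos φ₂ sin φ₁ + sin φ₂ cos φ₁ cos Δλ) = 64.25°
Δθ = θ₂ − θ₁ = -21.9°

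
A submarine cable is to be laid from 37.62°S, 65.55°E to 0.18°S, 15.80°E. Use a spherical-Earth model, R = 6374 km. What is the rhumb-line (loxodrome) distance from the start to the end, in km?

6600 km

Rhumb course C = atan2(Δλ, Δψ) with Δψ = ln[tan(π/4+φ₂/2)/tan(π/4+φ₁/2)] = +0.7065, Δλ = -0.8683 → C = 309.13°
d = R·|Δφ| / |cos C| = 6374·0.65345 / 0.63111 = 6600 km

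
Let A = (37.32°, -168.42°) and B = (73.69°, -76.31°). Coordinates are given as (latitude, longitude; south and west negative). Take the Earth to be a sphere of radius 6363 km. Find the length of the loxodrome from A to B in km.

6614 km

Rhumb course C = atan2(Δλ, Δψ) with Δψ = ln[tan(π/4+φ₂/2)/tan(π/4+φ₁/2)] = +1.2398, Δλ = +1.6076 → C = 52.36°
d = R·|Δφ| / |cos C| = 6363·0.63478 / 0.61069 = 6614 km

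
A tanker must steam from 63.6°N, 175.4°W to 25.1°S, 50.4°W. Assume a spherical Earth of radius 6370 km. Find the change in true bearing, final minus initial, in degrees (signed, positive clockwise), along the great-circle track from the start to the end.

At departure: θ₁ = atan2(sin Δλ cos φ₂, cos φ₁ sin φ₂ − sin φ₁ cos φ₂ cos Δλ) = 69.55°
At arrival: θ₂ = atan2(sin Δλ cos φ₁, −cos φ₂ sin φ₁ + sin φ₂ cos φ₁ cos Δλ) = 152.61°
Δθ = θ₂ − θ₁ = +83.1°

+83.1°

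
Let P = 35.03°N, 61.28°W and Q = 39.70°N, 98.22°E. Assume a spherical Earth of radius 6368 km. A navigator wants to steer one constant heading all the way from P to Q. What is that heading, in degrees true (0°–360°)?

Δψ = ln[tan(π/4+φ₂/2)/tan(π/4+φ₁/2)] = +0.1026
Δλ = +2.7838 rad (taken the short way round)
course = atan2(Δλ, Δψ) = 87.89°

87.9°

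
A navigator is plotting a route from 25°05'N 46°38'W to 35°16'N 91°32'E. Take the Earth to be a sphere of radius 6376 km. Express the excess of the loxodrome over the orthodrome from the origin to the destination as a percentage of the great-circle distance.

Great circle: σ = 1.8820 rad → d_gc = Rσ = 11999.6 km
Rhumb: Δφ = +0.1777, Δλ = +2.4115, Δψ = +0.2060, q = Δφ/Δψ = 0.8626 → d_rh = R√(Δφ²+q²Δλ²) = 13311.0 km
Excess = (13311.0 − 11999.6) / 11999.6 = 1311.4 / 11999.6 = 10.93% ≈ 10.9%

10.9%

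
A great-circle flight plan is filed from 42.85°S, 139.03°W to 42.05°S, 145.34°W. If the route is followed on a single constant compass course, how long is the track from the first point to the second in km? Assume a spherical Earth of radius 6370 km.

525 km

Rhumb course C = atan2(Δλ, Δψ) with Δψ = ln[tan(π/4+φ₂/2)/tan(π/4+φ₁/2)] = +0.0189, Δλ = -0.1101 → C = 279.75°
d = R·|Δφ| / |cos C| = 6370·0.01396 / 0.16935 = 525 km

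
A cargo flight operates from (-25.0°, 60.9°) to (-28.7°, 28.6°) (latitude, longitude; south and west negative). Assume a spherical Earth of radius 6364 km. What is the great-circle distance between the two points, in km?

cos σ = sin φ₁ sin φ₂ + cos φ₁ cos φ₂ cos Δλ
      = sin(-25.00°)sin(-28.70°) + cos(-25.00°)cos(-28.70°)cos(-32.30°) = 0.8749
σ = 28.966° → d = Rσ = 6364·0.50556 = 3217 km

3217 km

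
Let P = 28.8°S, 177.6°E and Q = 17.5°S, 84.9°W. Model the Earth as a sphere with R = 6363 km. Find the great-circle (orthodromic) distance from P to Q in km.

Haversine: a = sin²(Δφ/2)+cos φ₁ cos φ₂ sin²(Δλ/2) = 0.48211;  σ = 2·atan2(√a,√(1−a))
σ = 87.950° → d = Rσ = 6363·1.53501 = 9767 km

9767 km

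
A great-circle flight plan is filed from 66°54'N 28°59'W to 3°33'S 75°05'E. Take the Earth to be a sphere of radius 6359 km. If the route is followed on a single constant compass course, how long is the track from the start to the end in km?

11629 km

Rhumb course C = atan2(Δλ, Δψ) with Δψ = ln[tan(π/4+φ₂/2)/tan(π/4+φ₁/2)] = -1.6499, Δλ = +1.8163 → C = 132.25°
d = R·|Δφ| / |cos C| = 6359·1.22958 / 0.67238 = 11629 km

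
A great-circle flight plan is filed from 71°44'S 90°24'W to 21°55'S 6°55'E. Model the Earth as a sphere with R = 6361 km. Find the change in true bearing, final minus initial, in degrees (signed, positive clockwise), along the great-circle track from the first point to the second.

Initial bearing θ₁ = atan2(sin Δλ cos φ₂, cos φ₁ sin φ₂ − sin φ₁ cos φ₂ cos Δλ) = 103.99°
Final bearing θ₂ = (initial bearing from the destination back to the start) + 180° = 19.14°
Δθ = θ₂ − θ₁ = -84.8°

-84.8°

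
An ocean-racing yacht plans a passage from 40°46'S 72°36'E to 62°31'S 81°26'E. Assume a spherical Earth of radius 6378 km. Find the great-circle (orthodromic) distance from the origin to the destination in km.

2492 km

Haversine: a = sin²(Δφ/2)+cos φ₁ cos φ₂ sin²(Δλ/2) = 0.03767;  σ = 2·atan2(√a,√(1−a))
σ = 22.382° → d = Rσ = 6378·0.39064 = 2492 km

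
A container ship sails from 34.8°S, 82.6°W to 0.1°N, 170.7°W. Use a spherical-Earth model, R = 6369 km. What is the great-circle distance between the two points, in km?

9837 km

cos σ = sin φ₁ sin φ₂ + cos φ₁ cos φ₂ cos Δλ
      = sin(-34.80°)sin(0.10°) + cos(-34.80°)cos(0.10°)cos(-88.10°) = 0.0262
σ = 88.497° → d = Rσ = 6369·1.54456 = 9837 km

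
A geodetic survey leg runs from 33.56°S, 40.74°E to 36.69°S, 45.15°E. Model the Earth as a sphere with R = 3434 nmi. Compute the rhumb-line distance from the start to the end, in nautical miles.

Rhumb course C = atan2(Δλ, Δψ) with Δψ = ln[tan(π/4+φ₂/2)/tan(π/4+φ₁/2)] = -0.0668, Δλ = +0.0770 → C = 130.96°
d = R·|Δφ| / |cos C| = 3434·0.05463 / 0.65550 = 286 nmi

286 nmi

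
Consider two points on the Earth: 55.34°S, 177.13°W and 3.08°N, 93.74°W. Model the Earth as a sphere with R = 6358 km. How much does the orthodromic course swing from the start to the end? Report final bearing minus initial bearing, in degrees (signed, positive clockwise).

-48.4°

Initial bearing θ₁ = atan2(sin Δλ cos φ₂, cos φ₁ sin φ₂ − sin φ₁ cos φ₂ cos Δλ) = 82.81°
Final bearing θ₂ = (initial bearing from the destination back to the start) + 180° = 34.41°
Δθ = θ₂ − θ₁ = -48.4°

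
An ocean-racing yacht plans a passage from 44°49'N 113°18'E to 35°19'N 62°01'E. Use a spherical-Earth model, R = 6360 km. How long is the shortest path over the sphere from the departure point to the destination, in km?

4406 km

cos σ = sin φ₁ sin φ₂ + cos φ₁ cos φ₂ cos Δλ
      = sin(44.82°)sin(35.32°) + cos(44.82°)cos(35.32°)cos(-51.28°) = 0.7695
σ = 39.691° → d = Rσ = 6360·0.69274 = 4406 km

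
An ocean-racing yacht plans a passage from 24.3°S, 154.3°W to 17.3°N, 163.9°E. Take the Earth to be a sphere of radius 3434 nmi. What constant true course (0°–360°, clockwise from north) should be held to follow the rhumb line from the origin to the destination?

Δψ = ln[tan(π/4+φ₂/2)/tan(π/4+φ₁/2)] = +0.7441
Δλ = -0.7295 rad (taken the short way round)
course = atan2(Δλ, Δψ) = 315.56°

315.6°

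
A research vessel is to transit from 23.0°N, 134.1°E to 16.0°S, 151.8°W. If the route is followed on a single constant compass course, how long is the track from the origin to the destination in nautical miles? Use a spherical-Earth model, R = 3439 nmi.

Rhumb course C = atan2(Δλ, Δψ) with Δψ = ln[tan(π/4+φ₂/2)/tan(π/4+φ₁/2)] = -0.6956, Δλ = +1.2933 → C = 118.27°
d = R·|Δφ| / |cos C| = 3439·0.68068 / 0.47369 = 4942 nmi

4942 nmi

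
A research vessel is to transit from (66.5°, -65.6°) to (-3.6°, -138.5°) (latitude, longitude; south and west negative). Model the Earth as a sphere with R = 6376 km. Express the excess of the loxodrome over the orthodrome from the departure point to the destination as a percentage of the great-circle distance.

Great circle: σ = 1.5113 rad → d_gc = Rσ = 9636.2 km
Rhumb: Δφ = -1.2235, Δλ = -1.2723, Δψ = -1.6331, q = Δφ/Δψ = 0.7492 → d_rh = R√(Δφ²+q²Δλ²) = 9889.0 km
Excess = (9889.0 − 9636.2) / 9636.2 = 252.8 / 9636.2 = 2.62% ≈ 2.6%

2.6%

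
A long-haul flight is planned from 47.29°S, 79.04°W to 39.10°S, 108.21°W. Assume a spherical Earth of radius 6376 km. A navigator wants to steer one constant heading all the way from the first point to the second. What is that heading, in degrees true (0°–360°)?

Meridional parts: M(φ₁)=-0.9391, M(φ₂)=-0.7425 → ΔM = +0.1965;  Δλ = -0.5091 rad
tan C = Δλ / ΔM = -2.5904 → C = 291.11°

291.1°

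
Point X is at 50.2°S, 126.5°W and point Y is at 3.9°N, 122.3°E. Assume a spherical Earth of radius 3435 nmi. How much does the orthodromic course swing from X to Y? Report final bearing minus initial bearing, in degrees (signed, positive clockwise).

At departure: θ₁ = atan2(sin Δλ cos φ₂, cos φ₁ sin φ₂ − sin φ₁ cos φ₂ cos Δλ) = 255.90°
At arrival: θ₂ = atan2(sin Δλ cos φ₁, −cos φ₂ sin φ₁ + sin φ₂ cos φ₁ cos Δλ) = 321.52°
Δθ = θ₂ − θ₁ = +65.6°

+65.6°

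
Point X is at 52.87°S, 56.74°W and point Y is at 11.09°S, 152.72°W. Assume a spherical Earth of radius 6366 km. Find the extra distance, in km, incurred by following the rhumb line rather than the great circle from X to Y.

Great circle: cos σ = sin φ₁ sin φ₂ + cos φ₁ cos φ₂ cos Δλ,  σ = 1.4790 rad → d_gc = 9415.5 km
Rhumb line: Δψ = +0.8963, q = Δφ/Δψ = 0.8136, d_rh = R√(Δφ²+q²Δλ²) = 9839.8 km
Excess = 9839.8 − 9415.5 = 424.3 ≈ 424 km

424 km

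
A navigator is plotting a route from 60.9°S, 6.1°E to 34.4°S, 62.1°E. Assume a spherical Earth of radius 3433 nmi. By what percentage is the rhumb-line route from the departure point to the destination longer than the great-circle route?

2.3%

Great circle: σ = 0.7698 rad → d_gc = Rσ = 2642.7 nmi
Rhumb: Δφ = +0.4625, Δλ = +0.9774, Δψ = +0.7087, q = Δφ/Δψ = 0.6526 → d_rh = R√(Δφ²+q²Δλ²) = 2704.8 nmi
Excess = (2704.8 − 2642.7) / 2642.7 = 62.1 / 2642.7 = 2.3499% ≈ 2.3%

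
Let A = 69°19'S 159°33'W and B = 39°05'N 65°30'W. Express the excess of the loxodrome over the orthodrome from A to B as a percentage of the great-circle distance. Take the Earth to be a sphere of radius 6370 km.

Great circle: σ = 2.2258 rad → d_gc = Rσ = 14178.5 km
Rhumb: Δφ = +1.8919, Δλ = +1.6415, Δψ = +2.4433, q = Δφ/Δψ = 0.7743 → d_rh = R√(Δφ²+q²Δλ²) = 14518.9 km
Excess = (14518.9 − 14178.5) / 14178.5 = 340.4 / 14178.5 = 2.40% ≈ 2.4%

2.4%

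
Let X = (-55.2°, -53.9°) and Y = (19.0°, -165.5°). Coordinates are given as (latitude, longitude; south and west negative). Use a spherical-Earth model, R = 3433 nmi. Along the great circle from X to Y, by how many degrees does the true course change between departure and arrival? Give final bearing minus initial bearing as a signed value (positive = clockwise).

+59.6°

At departure: θ₁ = atan2(sin Δλ cos φ₂, cos φ₁ sin φ₂ − sin φ₁ cos φ₂ cos Δλ) = 263.51°
At arrival: θ₂ = atan2(sin Δλ cos φ₁, −cos φ₂ sin φ₁ + sin φ₂ cos φ₁ cos Δλ) = 323.15°
Δθ = θ₂ − θ₁ = +59.6°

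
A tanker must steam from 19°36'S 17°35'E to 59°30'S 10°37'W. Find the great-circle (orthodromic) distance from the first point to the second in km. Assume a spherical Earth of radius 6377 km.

4979 km

Haversine: a = sin²(Δφ/2)+cos φ₁ cos φ₂ sin²(Δλ/2) = 0.14479;  σ = 2·atan2(√a,√(1−a))
σ = 44.731° → d = Rσ = 6377·0.78071 = 4979 km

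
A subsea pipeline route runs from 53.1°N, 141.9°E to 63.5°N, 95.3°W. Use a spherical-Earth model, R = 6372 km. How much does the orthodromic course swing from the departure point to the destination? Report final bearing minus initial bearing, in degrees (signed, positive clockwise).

Initial bearing θ₁ = atan2(sin Δλ cos φ₂, cos φ₁ sin φ₂ − sin φ₁ cos φ₂ cos Δλ) = 27.17°
Final bearing θ₂ = (initial bearing from the destination back to the start) + 180° = 142.08°
Δθ = θ₂ − θ₁ = +114.9°

+114.9°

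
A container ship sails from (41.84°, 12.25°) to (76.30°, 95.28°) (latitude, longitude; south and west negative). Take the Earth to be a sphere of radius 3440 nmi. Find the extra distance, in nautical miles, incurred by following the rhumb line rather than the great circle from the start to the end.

Great circle: cos σ = sin φ₁ sin φ₂ + cos φ₁ cos φ₂ cos Δλ,  σ = 0.8373 rad → d_gc = 2880.2 nmi
Rhumb line: Δψ = +1.3138, q = Δφ/Δψ = 0.4578, d_rh = R√(Δφ²+q²Δλ²) = 3080.4 nmi
Excess = 3080.4 − 2880.2 = 200.2 ≈ 200 nmi

200 nmi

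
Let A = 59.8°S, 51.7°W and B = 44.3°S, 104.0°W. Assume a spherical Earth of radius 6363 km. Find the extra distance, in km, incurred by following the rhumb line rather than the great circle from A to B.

87 km

Great circle: cos σ = sin φ₁ sin φ₂ + cos φ₁ cos φ₂ cos Δλ,  σ = 0.6028 rad → d_gc = 3835.3 km
Rhumb line: Δψ = +0.4458, q = Δφ/Δψ = 0.6068, d_rh = R√(Δφ²+q²Δλ²) = 3922.5 km
Excess = 3922.5 − 3835.3 = 87.2 ≈ 87 km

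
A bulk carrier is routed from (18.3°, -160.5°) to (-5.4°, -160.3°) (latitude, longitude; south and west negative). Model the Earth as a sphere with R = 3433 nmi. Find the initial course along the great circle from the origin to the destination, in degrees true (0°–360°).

N = sin Δλ·cos φ₂ = +0.0035;  D = cos φ₁ sin φ₂ − sin φ₁ cos φ₂ cos Δλ = -0.4019
initial course = atan2(N, D) = 179.50°

179.5°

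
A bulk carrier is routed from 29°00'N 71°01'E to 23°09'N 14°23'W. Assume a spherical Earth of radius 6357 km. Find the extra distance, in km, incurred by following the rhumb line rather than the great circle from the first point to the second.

184 km

Great circle: cos σ = sin φ₁ sin φ₂ + cos φ₁ cos φ₂ cos Δλ,  σ = 1.3129 rad → d_gc = 8345.8 km
Rhumb line: Δψ = -0.1137, q = Δφ/Δψ = 0.8976, d_rh = R√(Δφ²+q²Δλ²) = 8530.1 km
Excess = 8530.1 − 8345.8 = 184.3 ≈ 184 km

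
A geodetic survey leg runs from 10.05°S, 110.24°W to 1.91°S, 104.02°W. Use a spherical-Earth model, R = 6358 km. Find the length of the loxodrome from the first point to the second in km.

1134 km

Δψ = ln[tan(π/4+φ₂/2)/tan(π/4+φ₁/2)] = +0.1430;  Δφ = +0.1421 rad,  Δλ = +0.1086 rad
q = Δφ/Δψ = 0.9937
d = R·√(Δφ² + q²Δλ²) = 6358·0.17838 = 1134 km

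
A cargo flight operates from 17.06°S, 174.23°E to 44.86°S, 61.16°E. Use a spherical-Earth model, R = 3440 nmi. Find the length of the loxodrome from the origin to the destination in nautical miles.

Rhumb course C = atan2(Δλ, Δψ) with Δψ = ln[tan(π/4+φ₂/2)/tan(π/4+φ₁/2)] = -0.5757, Δλ = -1.9734 → C = 253.74°
d = R·|Δφ| / |cos C| = 3440·0.48520 / 0.28004 = 5960 nmi

5960 nmi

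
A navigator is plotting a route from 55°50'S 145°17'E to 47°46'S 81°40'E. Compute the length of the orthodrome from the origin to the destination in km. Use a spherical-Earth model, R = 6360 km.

Haversine: a = sin²(Δφ/2)+cos φ₁ cos φ₂ sin²(Δλ/2) = 0.10982;  σ = 2·atan2(√a,√(1−a))
σ = 38.706° → d = Rσ = 6360·0.67554 = 4296 km

4296 km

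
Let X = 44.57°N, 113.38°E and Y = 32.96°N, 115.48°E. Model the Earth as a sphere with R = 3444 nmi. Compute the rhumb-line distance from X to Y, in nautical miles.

Rhumb course C = atan2(Δλ, Δψ) with Δψ = ln[tan(π/4+φ₂/2)/tan(π/4+φ₁/2)] = -0.2609, Δλ = +0.0367 → C = 172.00°
d = R·|Δφ| / |cos C| = 3444·0.20263 / 0.99028 = 705 nmi

705 nmi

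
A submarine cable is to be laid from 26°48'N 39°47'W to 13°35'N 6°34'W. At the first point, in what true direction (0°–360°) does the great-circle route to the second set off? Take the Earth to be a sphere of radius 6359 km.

θ = atan2( sin Δλ·cos φ₂ ,  cos φ₁ sin φ₂ − sin φ₁ cos φ₂ cos Δλ )
  = atan2(+0.5325, -0.1570) = 106.43°

106.4°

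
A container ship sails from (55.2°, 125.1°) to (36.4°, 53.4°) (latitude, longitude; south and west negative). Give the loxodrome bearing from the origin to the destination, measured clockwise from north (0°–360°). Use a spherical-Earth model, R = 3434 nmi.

249.1°

Δψ = ln[tan(π/4+φ₂/2)/tan(π/4+φ₁/2)] = -0.4774
Δλ = -1.2514 rad (taken the short way round)
course = atan2(Δλ, Δψ) = 249.12°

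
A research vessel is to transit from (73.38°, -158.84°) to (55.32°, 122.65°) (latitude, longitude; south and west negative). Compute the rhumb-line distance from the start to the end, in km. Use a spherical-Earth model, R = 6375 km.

4144 km

Δψ = ln[tan(π/4+φ₂/2)/tan(π/4+φ₁/2)] = -0.7597;  Δφ = -0.3152 rad,  Δλ = -1.3703 rad
q = Δφ/Δψ = 0.4149
d = R·√(Δφ² + q²Δλ²) = 6375·0.65006 = 4144 km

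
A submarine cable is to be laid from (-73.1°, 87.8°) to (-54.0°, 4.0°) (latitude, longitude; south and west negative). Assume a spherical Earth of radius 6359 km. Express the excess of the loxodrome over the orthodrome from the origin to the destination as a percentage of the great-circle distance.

Great circle: σ = 0.6558 rad → d_gc = Rσ = 4170.5 km
Rhumb: Δφ = +0.3334, Δλ = -1.4626, Δψ = +0.7826, q = Δφ/Δψ = 0.4260 → d_rh = R√(Δφ²+q²Δλ²) = 4493.2 km
Excess = (4493.2 − 4170.5) / 4170.5 = 322.7 / 4170.5 = 7.74% ≈ 7.7%

7.7%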